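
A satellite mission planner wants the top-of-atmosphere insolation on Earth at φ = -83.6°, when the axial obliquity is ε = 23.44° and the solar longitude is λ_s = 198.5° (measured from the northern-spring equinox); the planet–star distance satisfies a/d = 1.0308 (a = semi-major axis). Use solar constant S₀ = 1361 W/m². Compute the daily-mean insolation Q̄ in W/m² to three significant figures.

Q̄ ≈ 181 W/m²

Solar declination: sin δ = sin ε · sin λ_s = sin 23.44° × sin 198.5° = -0.12622, so δ = -7.251°.
cos H₀ = −tan(-83.6°) tan(-7.251°) = -1.1344 ≤ −1 ⇒ polar day, H₀ = π.
Bracket: H₀ sin φ sin δ + cos φ cos δ sin H₀ = 3.1416×-0.99377×-0.12622 + 0.11147×0.99200×0.00000 = 0.394062 + 0.000000 = 0.394062.
Inverse-square distance factor (a/d)² = 1.0308² = 1.062549.
Q̄ = (S₀/π) × 1.062549 × [bracket] = (1361/π) × 1.062549 × 0.394062 = 181.4 W/m².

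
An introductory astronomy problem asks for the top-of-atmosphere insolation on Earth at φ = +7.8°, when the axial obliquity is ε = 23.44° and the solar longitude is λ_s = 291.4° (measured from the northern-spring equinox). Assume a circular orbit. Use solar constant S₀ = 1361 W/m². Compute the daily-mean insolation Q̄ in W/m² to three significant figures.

Q̄ ≈ 365 W/m²

Solar declination: sin δ = sin ε · sin λ_s = sin 23.44° × sin 291.4° = -0.37036, so δ = -21.738°.
cos H₀ = −tan(+7.8°) tan(-21.738°) = 0.0546, H₀ = 1.5162 rad.
Bracket: H₀ sin φ sin δ + cos φ cos δ sin H₀ = 1.5162×0.13572×-0.37036 + 0.99075×0.92889×0.99851 = -0.076212 + 0.918927 = 0.842715.
Q̄ = (S₀/π) × [bracket] = (1361/π) × 0.842715 = 365.1 W/m².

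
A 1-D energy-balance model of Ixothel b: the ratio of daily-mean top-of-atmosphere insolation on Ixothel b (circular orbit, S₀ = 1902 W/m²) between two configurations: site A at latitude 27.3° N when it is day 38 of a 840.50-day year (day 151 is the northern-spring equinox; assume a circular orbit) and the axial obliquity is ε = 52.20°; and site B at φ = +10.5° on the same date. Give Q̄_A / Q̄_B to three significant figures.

Q̄_A / Q̄_B ≈ 0.543

— Configuration A (φ=+27.3°):
Solar longitude: λ_s = 360° × (38 − 151)/840.50 = -48.400°, i.e. -48.400° + 360° = 311.600°.
sin δ = sin 52.20° × sin 311.600° = -0.59087, so δ = -36.219°.
cos H₀ = −tan(+27.3°) tan(-36.219°) = 0.3780, H₀ = 1.1831 rad.
Bracket: H₀ sin φ sin δ + cos φ cos δ sin H₀ = 1.1831×0.45865×-0.59087 + 0.88862×0.80676×0.92580 = -0.320623 + 0.663709 = 0.343086.
Q̄ = (S₀/π) × [bracket] = (1902/π) × 0.343086 = 207.71 W/m².
— Configuration B (φ=+10.5°):
cos H₀ = −tan(+10.5°) tan(-36.219°) = 0.1357, H₀ = 1.4346 rad.
Bracket: H₀ sin φ sin δ + cos φ cos δ sin H₀ = 1.4346×0.18224×-0.59087 + 0.98325×0.80676×0.99074 = -0.154478 + 0.785901 = 0.631423.
Q̄ = (S₀/π) × [bracket] = (1902/π) × 0.631423 = 382.28 W/m².
Ratio Q̄_A / Q̄_B = 207.71 / 382.28 = 0.5433.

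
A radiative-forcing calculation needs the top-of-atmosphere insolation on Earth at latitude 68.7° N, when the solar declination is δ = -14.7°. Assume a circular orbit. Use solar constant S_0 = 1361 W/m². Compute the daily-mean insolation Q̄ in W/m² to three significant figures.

Q̄ ≈ 27.3 W/m²

cos h₀ = −tan(+68.7°) tan(-14.700°) = 0.6729, h₀ = 0.8327 rad.
Bracket: h₀ sin ϕ sin δ + cos ϕ cos δ sin h₀ = 0.8327×0.93169×-0.25376 + 0.36325×0.96727×0.73975 = -0.196872 + 0.259919 = 0.063047.
Q̄ = (S_0/π) × [bracket] = (1361/π) × 0.063047 = 27.31 W/m².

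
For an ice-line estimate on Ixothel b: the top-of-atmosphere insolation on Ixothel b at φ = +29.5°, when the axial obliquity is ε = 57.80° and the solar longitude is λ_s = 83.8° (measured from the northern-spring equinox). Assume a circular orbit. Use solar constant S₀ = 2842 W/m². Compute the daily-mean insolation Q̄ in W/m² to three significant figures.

Q̄ ≈ 1.19e+03 W/m²

Solar declination: sin δ = sin ε · sin λ_s = sin 57.80° × sin 83.8° = 0.84124, so δ = +57.272°.
cos H₀ = −tan(+29.5°) tan(+57.272°) = -0.8803, H₀ = 2.6473 rad.
Bracket: H₀ sin φ sin δ + cos φ cos δ sin H₀ = 2.6473×0.49242×0.84124 + 0.87036×0.54066×0.47437 = 1.096627 + 0.223224 = 1.319851.
Q̄ = (S₀/π) × [bracket] = (2842/π) × 1.319851 = 1194 W/m².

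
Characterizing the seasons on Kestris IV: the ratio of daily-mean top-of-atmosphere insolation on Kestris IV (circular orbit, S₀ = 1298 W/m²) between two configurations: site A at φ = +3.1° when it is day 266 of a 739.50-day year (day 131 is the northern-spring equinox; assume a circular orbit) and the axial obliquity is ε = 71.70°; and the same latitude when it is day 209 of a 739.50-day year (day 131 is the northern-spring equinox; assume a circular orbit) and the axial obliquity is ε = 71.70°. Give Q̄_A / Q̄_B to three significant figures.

Q̄_A / Q̄_B ≈ 0.669

— Configuration A (φ=+3.1°):
Solar longitude: λ_s = 360° × (266 − 131)/739.50 = 65.720°.
sin δ = sin 71.70° × sin 65.720° = 0.86545, so δ = +59.934°.
cos H₀ = −tan(+3.1°) tan(+59.934°) = -0.0936, H₀ = 1.6645 rad.
Bracket: H₀ sin φ sin δ + cos φ cos δ sin H₀ = 1.6645×0.05408×0.86545 + 0.99854×0.50100×0.99561 = 0.077904 + 0.498072 = 0.575976.
Q̄ = (S₀/π) × [bracket] = (1298/π) × 0.575976 = 237.97 W/m².
— Configuration B (φ=+3.1°):
Solar longitude: λ_s = 360° × (209 − 131)/739.50 = 37.972°.
sin δ = sin 71.70° × sin 37.972° = 0.58415, so δ = +35.743°.
cos H₀ = −tan(+3.1°) tan(+35.743°) = -0.0390, H₀ = 1.6098 rad.
Bracket: H₀ sin φ sin δ + cos φ cos δ sin H₀ = 1.6098×0.05408×0.58415 + 0.99854×0.81164×0.99924 = 0.050855 + 0.809839 = 0.860694.
Q̄ = (S₀/π) × [bracket] = (1298/π) × 0.860694 = 355.61 W/m².
Ratio Q̄_A / Q̄_B = 237.97 / 355.61 = 0.6692.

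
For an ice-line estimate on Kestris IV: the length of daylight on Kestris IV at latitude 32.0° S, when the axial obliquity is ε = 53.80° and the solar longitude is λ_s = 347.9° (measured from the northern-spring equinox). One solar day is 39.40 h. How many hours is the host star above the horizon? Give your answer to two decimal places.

Solar declination: sin δ = sin ε · sin λ_s = sin 53.80° × sin 347.9° = -0.16915, so δ = -9.739°.
cos H₀ = −tan φ · tan δ = −tan(-32.0°) × tan(-9.739°) = -0.1072, so H₀ = 1.6782 rad = 96.16°.
Daylight = 2H₀/(2π) × 39.40 h = (1.6782/π) × 39.40 = 21.05 h.

21.05 h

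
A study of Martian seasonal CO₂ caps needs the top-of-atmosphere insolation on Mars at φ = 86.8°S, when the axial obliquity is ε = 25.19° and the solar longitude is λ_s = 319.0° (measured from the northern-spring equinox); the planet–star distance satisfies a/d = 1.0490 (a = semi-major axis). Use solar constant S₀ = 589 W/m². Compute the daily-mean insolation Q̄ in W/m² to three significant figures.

Q̄ ≈ 181 W/m²

Solar declination: sin δ = sin ε · sin λ_s = sin 25.19° × sin 319.0° = -0.27923, so δ = -16.214°.
cos H₀ = −tan(-86.8°) tan(-16.214°) = -5.2013 ≤ −1 ⇒ polar day, H₀ = π.
Bracket: H₀ sin φ sin δ + cos φ cos δ sin H₀ = 3.1416×-0.99844×-0.27923 + 0.05582×0.96022×0.00000 = 0.875860 + 0.000000 = 0.875860.
Inverse-square distance factor (a/d)² = 1.0490² = 1.100401.
Q̄ = (S₀/π) × 1.100401 × [bracket] = (589/π) × 1.100401 × 0.875860 = 180.7 W/m².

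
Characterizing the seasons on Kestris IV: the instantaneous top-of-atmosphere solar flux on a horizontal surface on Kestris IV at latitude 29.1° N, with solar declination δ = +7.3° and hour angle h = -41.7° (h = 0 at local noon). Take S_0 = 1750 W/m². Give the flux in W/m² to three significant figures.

1.24e+03 W/m²

cos θ_z = sin ϕ sin δ + cos ϕ cos δ cos h = 0.061796 + 0.647104 = 0.708900.
Flux = S_0 · cos θ_z = 1750 × 0.708900 = 1241 W/m².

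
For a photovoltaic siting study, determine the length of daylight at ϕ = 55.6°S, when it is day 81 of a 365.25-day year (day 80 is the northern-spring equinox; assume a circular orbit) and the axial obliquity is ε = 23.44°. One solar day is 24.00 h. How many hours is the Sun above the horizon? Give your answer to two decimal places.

11.92 h

Solar longitude: L_s = 360° × (81 − 80)/365.25 = 0.986°.
sin δ = sin 23.44° × sin 0.986° = 0.00684, so δ = +0.392°.
cos h₀ = −tan ϕ · tan δ = −tan(-55.6°) × tan(+0.392°) = 0.0100, so h₀ = 1.5608 rad = 89.43°.
Daylight = 2h₀/(2π) × 24.00 h = (1.5608/π) × 24.00 = 11.92 h.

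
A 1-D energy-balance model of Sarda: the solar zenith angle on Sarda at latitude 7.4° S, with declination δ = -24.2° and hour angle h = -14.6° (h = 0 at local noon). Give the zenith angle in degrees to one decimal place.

cos θ_z = sin φ sin δ + cos φ cos δ cos h = 0.052796 + 0.875315 = 0.928111.
θ_z = arccos(0.928111) = 21.9°.

θ_z = 21.9°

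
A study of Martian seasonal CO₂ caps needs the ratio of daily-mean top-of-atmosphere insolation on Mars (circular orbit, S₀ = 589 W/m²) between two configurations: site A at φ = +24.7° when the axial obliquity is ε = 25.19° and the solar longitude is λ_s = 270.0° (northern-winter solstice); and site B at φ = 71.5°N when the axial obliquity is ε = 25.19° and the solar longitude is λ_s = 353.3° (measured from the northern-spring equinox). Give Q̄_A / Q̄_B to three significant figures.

Q̄_A / Q̄_B ≈ 2.28

— Configuration A (φ=+24.7°):
Solar declination: sin δ = sin ε · sin λ_s = sin 25.19° × sin 270.0° = -0.42562, so δ = -25.190°.
cos H₀ = −tan(+24.7°) tan(-25.190°) = 0.2163, H₀ = 1.3527 rad.
Bracket: H₀ sin φ sin δ + cos φ cos δ sin H₀ = 1.3527×0.41787×-0.42562 + 0.90851×0.90490×0.97632 = -0.240583 + 0.802643 = 0.562060.
Q̄ = (S₀/π) × [bracket] = (589/π) × 0.562060 = 105.38 W/m².
— Configuration B (φ=+71.5°):
Solar declination: sin δ = sin ε · sin λ_s = sin 25.19° × sin 353.3° = -0.04966, so δ = -2.846°.
cos H₀ = −tan(+71.5°) tan(-2.846°) = 0.1486, H₀ = 1.4216 rad.
Bracket: H₀ sin φ sin δ + cos φ cos δ sin H₀ = 1.4216×0.94832×-0.04966 + 0.31730×0.99877×0.98890 = -0.066948 + 0.313392 = 0.246444.
Q̄ = (S₀/π) × [bracket] = (589/π) × 0.246444 = 46.204 W/m².
Ratio Q̄_A / Q̄_B = 105.38 / 46.204 = 2.281.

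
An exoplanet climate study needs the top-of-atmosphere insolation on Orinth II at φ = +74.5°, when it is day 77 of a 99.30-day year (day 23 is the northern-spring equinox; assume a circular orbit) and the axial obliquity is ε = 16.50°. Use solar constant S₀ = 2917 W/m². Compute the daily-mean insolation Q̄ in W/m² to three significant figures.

Solar longitude: λ_s = 360° × (77 − 23)/99.30 = 195.770°.
sin δ = sin 16.50° × sin 195.770° = -0.07719, so δ = -4.427°.
cos H₀ = −tan(+74.5°) tan(-4.427°) = 0.2792, H₀ = 1.2879 rad.
Bracket: H₀ sin φ sin δ + cos φ cos δ sin H₀ = 1.2879×0.96363×-0.07719 + 0.26724×0.99702×0.96024 = -0.095797 + 0.255850 = 0.160053.
Q̄ = (S₀/π) × [bracket] = (2917/π) × 0.160053 = 148.6 W/m².

Q̄ ≈ 149 W/m²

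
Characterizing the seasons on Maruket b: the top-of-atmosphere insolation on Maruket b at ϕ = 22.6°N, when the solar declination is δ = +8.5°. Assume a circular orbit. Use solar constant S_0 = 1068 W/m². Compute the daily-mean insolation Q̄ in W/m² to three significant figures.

cos h₀ = −tan(+22.6°) tan(+8.500°) = -0.0622, h₀ = 1.6330 rad.
Bracket: h₀ sin ϕ sin δ + cos ϕ cos δ sin h₀ = 1.6330×0.38430×0.14781 + 0.92321×0.98902×0.99806 = 0.092760 + 0.911302 = 1.004062.
Q̄ = (S_0/π) × [bracket] = (1068/π) × 1.004062 = 341.3 W/m².

Q̄ ≈ 341 W/m²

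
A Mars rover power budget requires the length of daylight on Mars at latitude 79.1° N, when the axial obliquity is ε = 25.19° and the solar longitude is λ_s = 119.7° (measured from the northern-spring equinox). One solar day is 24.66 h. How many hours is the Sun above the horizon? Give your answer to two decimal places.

Solar declination: sin δ = sin ε · sin λ_s = sin 25.19° × sin 119.7° = 0.36971, so δ = +21.698°.
Sunrise equation: cos H₀ = −tan φ · tan δ = -2.0663 ≤ −1, so the Sun never sets (polar day) and H₀ = π.
Daylight = 2H₀/(2π) × 24.66 h = (3.1416/π) × 24.66 = 24.66 h.

24.66 h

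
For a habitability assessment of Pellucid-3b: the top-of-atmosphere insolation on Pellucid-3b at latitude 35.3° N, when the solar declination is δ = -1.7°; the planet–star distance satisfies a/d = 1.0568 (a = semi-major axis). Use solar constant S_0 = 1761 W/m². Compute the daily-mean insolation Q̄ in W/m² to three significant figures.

Q̄ ≈ 494 W/m²

cos h₀ = −tan(+35.3°) tan(-1.700°) = 0.0210, h₀ = 1.5498 rad.
Bracket: h₀ sin ϕ sin δ + cos ϕ cos δ sin h₀ = 1.5498×0.57786×-0.02967 + 0.81614×0.99956×0.99978 = -0.026571 + 0.815601 = 0.789030.
Inverse-square distance factor (a/d)² = 1.0568² = 1.116826.
Q̄ = (S_0/π) × 1.116826 × [bracket] = (1761/π) × 1.116826 × 0.789030 = 494.0 W/m².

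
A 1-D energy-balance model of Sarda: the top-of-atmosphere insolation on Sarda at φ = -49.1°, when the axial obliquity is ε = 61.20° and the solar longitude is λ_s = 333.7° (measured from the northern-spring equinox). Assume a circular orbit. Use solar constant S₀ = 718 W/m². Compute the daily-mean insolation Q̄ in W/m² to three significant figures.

Solar declination: sin δ = sin ε · sin λ_s = sin 61.20° × sin 333.7° = -0.38827, so δ = -22.847°.
cos H₀ = −tan(-49.1°) tan(-22.847°) = -0.4864, H₀ = 2.0787 rad.
Bracket: H₀ sin φ sin δ + cos φ cos δ sin H₀ = 2.0787×-0.75585×-0.38827 + 0.65474×0.92155×0.87374 = 0.610044 + 0.527193 = 1.137237.
Q̄ = (S₀/π) × [bracket] = (718/π) × 1.137237 = 259.9 W/m².

Q̄ ≈ 260 W/m²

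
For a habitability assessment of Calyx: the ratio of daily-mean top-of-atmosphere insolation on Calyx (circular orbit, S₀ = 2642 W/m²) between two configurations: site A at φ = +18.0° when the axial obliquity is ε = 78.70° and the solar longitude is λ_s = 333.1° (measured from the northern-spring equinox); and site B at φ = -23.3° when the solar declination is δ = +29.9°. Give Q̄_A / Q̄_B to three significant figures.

Q̄_A / Q̄_B ≈ 1.27

— Configuration A (φ=+18.0°):
Solar declination: sin δ = sin ε · sin λ_s = sin 78.70° × sin 333.1° = -0.44366, so δ = -26.338°.
cos H₀ = −tan(+18.0°) tan(-26.338°) = 0.1609, H₀ = 1.4092 rad.
Bracket: H₀ sin φ sin δ + cos φ cos δ sin H₀ = 1.4092×0.30902×-0.44366 + 0.95106×0.89619×0.98698 = -0.193201 + 0.841233 = 0.648032.
Q̄ = (S₀/π) × [bracket] = (2642/π) × 0.648032 = 544.98 W/m².
— Configuration B (φ=-23.3°):
cos H₀ = −tan(-23.3°) tan(+29.900°) = 0.2476, H₀ = 1.3205 rad.
Bracket: H₀ sin φ sin δ + cos φ cos δ sin H₀ = 1.3205×-0.39555×0.49849 + 0.91845×0.86690×0.96885 = -0.260373 + 0.771403 = 0.511030.
Q̄ = (S₀/π) × [bracket] = (2642/π) × 0.511030 = 429.76 W/m².
Ratio Q̄_A / Q̄_B = 544.98 / 429.76 = 1.268.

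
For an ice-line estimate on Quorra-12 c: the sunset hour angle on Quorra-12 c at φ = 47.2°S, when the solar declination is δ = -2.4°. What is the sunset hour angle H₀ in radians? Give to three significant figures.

cos H₀ = −tan φ · tan δ = −tan(-47.2°) × tan(-2.400°) = -0.0453, so H₀ = 1.6161 rad = 92.59°.

H₀ = 1.62 rad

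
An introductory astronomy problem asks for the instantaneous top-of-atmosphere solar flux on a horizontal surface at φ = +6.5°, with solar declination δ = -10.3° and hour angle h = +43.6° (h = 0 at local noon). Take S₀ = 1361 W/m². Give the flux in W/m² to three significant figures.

cos θ_z = sin φ sin δ + cos φ cos δ cos h = -0.020241 + 0.707922 = 0.687681.
Flux = S₀ · cos θ_z = 1361 × 0.687681 = 935.9 W/m².

936 W/m²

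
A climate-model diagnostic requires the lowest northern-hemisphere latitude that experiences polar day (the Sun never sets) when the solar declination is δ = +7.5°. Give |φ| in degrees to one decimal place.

|φ| = 82.5°

Polar day requires cos H₀ = −tan φ tan δ ≤ −1, i.e. tan φ tan δ ≥ 1.
The boundary is |tan φ| · |tan δ| = 1, so |φ| = 90° − |δ| = 90° − 7.5° = 82.5° in the northern hemisphere.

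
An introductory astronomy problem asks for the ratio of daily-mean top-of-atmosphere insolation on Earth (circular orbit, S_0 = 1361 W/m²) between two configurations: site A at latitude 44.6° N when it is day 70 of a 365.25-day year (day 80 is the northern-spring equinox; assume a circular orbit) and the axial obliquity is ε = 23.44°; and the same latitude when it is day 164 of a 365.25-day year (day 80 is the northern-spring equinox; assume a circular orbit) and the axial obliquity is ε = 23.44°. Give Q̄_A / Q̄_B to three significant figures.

— Configuration A (ϕ=+44.6°):
Solar longitude: L_s = 360° × (70 − 80)/365.25 = -9.856°, i.e. -9.856° + 360° = 350.144°.
sin δ = sin 23.44° × sin 350.144° = -0.06809, so δ = -3.904°.
cos h₀ = −tan(+44.6°) tan(-3.904°) = 0.0673, h₀ = 1.5034 rad.
Bracket: h₀ sin ϕ sin δ + cos ϕ cos δ sin h₀ = 1.5034×0.70215×-0.06809 + 0.71203×0.99768×0.99773 = -0.071877 + 0.708766 = 0.636889.
Q̄ = (S_0/π) × [bracket] = (1361/π) × 0.636889 = 275.91 W/m².
— Configuration B (ϕ=+44.6°):
Solar longitude: L_s = 360° × (164 − 80)/365.25 = 82.793°.
sin δ = sin 23.44° × sin 82.793° = 0.39465, so δ = +23.244°.
cos h₀ = −tan(+44.6°) tan(+23.244°) = -0.4236, h₀ = 2.0082 rad.
Bracket: h₀ sin ϕ sin δ + cos ϕ cos δ sin h₀ = 2.0082×0.70215×0.39465 + 0.71203×0.91883×0.90587 = 0.556479 + 0.592651 = 1.149130.
Q̄ = (S_0/π) × [bracket] = (1361/π) × 1.149130 = 497.83 W/m².
Ratio Q̄_A / Q̄_B = 275.91 / 497.83 = 0.5542.

Q̄_A / Q̄_B ≈ 0.554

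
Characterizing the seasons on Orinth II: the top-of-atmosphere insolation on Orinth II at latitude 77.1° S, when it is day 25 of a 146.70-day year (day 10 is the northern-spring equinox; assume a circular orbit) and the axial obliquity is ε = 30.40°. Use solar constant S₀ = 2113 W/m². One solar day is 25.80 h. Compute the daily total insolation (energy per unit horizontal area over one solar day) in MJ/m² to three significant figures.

Solar longitude: λ_s = 360° × (25 − 10)/146.70 = 36.810°.
sin δ = sin 30.40° × sin 36.810° = 0.30320, so δ = +17.650°.
cos H₀ = −tan(-77.1°) tan(+17.650°) = 1.3892 ≥ 1 ⇒ polar night, H₀ = 0 and Q̄ = 0.
Daily total = Q̄ × 25.80 h × 3600 s/h = 0.00 MJ/m².

0.00 MJ/m²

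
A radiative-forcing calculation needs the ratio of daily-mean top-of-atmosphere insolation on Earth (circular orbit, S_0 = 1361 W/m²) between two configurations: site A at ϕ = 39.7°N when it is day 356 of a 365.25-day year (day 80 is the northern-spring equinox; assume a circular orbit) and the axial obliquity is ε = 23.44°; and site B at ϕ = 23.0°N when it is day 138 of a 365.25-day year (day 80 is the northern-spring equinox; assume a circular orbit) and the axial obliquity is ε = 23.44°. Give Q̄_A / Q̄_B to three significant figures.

Q̄_A / Q̄_B ≈ 0.326

— Configuration A (ϕ=+39.7°):
Solar longitude: L_s = 360° × (356 − 80)/365.25 = 272.033°.
sin δ = sin 23.44° × sin 272.033° = -0.39754, so δ = -23.424°.
cos h₀ = −tan(+39.7°) tan(-23.424°) = 0.3597, h₀ = 1.2029 rad.
Bracket: h₀ sin ϕ sin δ + cos ϕ cos δ sin h₀ = 1.2029×0.63877×-0.39754 + 0.76940×0.91759×0.93307 = -0.305460 + 0.658742 = 0.353282.
Q̄ = (S_0/π) × [bracket] = (1361/π) × 0.353282 = 153.05 W/m².
— Configuration B (ϕ=+23.0°):
Solar longitude: L_s = 360° × (138 − 80)/365.25 = 57.166°.
sin δ = sin 23.44° × sin 57.166° = 0.33424, so δ = +19.526°.
cos h₀ = −tan(+23.0°) tan(+19.526°) = -0.1505, h₀ = 1.7219 rad.
Bracket: h₀ sin ϕ sin δ + cos ϕ cos δ sin h₀ = 1.7219×0.39073×0.33424 + 0.92050×0.94249×0.98860 = 0.224876 + 0.857672 = 1.082548.
Q̄ = (S_0/π) × [bracket] = (1361/π) × 1.082548 = 468.98 W/m².
Ratio Q̄_A / Q̄_B = 153.05 / 468.98 = 0.3263.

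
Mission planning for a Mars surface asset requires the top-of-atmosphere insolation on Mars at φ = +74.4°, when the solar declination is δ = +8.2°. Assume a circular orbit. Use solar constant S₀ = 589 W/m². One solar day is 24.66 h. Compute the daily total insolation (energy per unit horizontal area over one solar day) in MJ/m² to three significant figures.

8.63 MJ/m²

cos H₀ = −tan(+74.4°) tan(+8.200°) = -0.5161, H₀ = 2.1131 rad.
Bracket: H₀ sin φ sin δ + cos φ cos δ sin H₀ = 2.1131×0.96316×0.14263 + 0.26892×0.98978×0.85652 = 0.290288 + 0.227981 = 0.518269.
Q̄ = (S₀/π) × [bracket] = (589/π) × 0.518269 = 97.167 W/m².
Daily total = Q̄ × 24.66 h × 3600 s/h = 97.167 × 24.66 × 3600 / 10⁶ = 8.626 MJ/m².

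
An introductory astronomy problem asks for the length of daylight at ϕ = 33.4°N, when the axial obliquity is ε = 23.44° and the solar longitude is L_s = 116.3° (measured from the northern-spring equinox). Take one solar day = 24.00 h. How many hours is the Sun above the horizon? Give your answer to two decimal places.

13.94 h

Solar declination: sin δ = sin ε · sin L_s = sin 23.44° × sin 116.3° = 0.35661, so δ = +20.892°.
cos h₀ = −tan ϕ · tan δ = −tan(+33.4°) × tan(+20.892°) = -0.2517, so h₀ = 1.8252 rad = 104.58°.
Daylight = 2h₀/(2π) × 24.00 h = (1.8252/π) × 24.00 = 13.94 h.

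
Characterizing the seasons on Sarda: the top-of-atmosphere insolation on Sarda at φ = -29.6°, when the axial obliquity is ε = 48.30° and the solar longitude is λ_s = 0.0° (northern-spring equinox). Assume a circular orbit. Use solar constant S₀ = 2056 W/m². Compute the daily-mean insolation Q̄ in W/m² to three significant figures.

Solar declination: sin δ = sin ε · sin λ_s = sin 48.30° × sin 0.0° = 0.00000, so δ = +0.000°.
cos H₀ = −tan(-29.6°) tan(+0.000°) = 0.0000, H₀ = 1.5708 rad.
Bracket: H₀ sin φ sin δ + cos φ cos δ sin H₀ = 1.5708×-0.49394×0.00000 + 0.86949×1.00000×1.00000 = -0.000000 + 0.869490 = 0.869490.
Q̄ = (S₀/π) × [bracket] = (2056/π) × 0.869490 = 569.0 W/m².

Q̄ ≈ 569 W/m²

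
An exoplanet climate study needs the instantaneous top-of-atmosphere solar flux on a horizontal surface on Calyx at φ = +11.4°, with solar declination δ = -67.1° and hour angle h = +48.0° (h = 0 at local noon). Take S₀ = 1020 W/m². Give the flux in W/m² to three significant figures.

cos θ_z = sin φ sin δ + cos φ cos δ cos h = -0.182079 + 0.255238 = 0.073159.
Flux = S₀ · cos θ_z = 1020 × 0.073159 = 74.62 W/m².

74.6 W/m²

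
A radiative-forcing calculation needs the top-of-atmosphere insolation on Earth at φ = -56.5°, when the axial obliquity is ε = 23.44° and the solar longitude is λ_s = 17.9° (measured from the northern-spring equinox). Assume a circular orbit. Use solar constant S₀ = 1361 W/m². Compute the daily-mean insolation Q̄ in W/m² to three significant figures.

Q̄ ≈ 172 W/m²

Solar declination: sin δ = sin ε · sin λ_s = sin 23.44° × sin 17.9° = 0.12226, so δ = +7.023°.
cos H₀ = −tan(-56.5°) tan(+7.023°) = 0.1861, H₀ = 1.3836 rad.
Bracket: H₀ sin φ sin δ + cos φ cos δ sin H₀ = 1.3836×-0.83389×0.12226 + 0.55194×0.99250×0.98253 = -0.141060 + 0.538230 = 0.397170.
Q̄ = (S₀/π) × [bracket] = (1361/π) × 0.397170 = 172.1 W/m².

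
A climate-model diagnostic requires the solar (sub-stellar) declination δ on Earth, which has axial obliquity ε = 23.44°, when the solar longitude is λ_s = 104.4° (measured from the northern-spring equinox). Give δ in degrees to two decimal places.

δ = +22.66°

sin δ = sin ε · sin λ_s = sin 23.44° × sin 104.4° = 0.385291.
δ = arcsin(0.385291) = +22.66°.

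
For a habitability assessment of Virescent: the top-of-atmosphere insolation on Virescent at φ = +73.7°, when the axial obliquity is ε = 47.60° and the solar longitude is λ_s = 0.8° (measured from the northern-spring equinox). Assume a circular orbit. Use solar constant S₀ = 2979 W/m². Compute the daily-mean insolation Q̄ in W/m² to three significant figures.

Q̄ ≈ 281 W/m²

Solar declination: sin δ = sin ε · sin λ_s = sin 47.60° × sin 0.8° = 0.01031, so δ = +0.591°.
cos H₀ = −tan(+73.7°) tan(+0.591°) = -0.0353, H₀ = 1.6061 rad.
Bracket: H₀ sin φ sin δ + cos φ cos δ sin H₀ = 1.6061×0.95981×0.01031 + 0.28067×0.99995×0.99938 = 0.015893 + 0.280482 = 0.296375.
Q̄ = (S₀/π) × [bracket] = (2979/π) × 0.296375 = 281.0 W/m².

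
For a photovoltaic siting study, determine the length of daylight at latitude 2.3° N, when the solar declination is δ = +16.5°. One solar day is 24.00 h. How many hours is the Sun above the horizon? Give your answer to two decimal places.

12.09 h

cos H₀ = −tan φ · tan δ = −tan(+2.3°) × tan(+16.500°) = -0.0119, so H₀ = 1.5827 rad = 90.68°.
Daylight = 2H₀/(2π) × 24.00 h = (1.5827/π) × 24.00 = 12.09 h.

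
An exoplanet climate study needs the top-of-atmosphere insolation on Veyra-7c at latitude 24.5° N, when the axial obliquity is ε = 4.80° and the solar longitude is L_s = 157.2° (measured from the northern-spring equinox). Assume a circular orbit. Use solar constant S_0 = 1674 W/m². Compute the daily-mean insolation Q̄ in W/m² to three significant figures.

Solar declination: sin δ = sin ε · sin L_s = sin 4.80° × sin 157.2° = 0.03243, so δ = +1.858°.
cos h₀ = −tan(+24.5°) tan(+1.858°) = -0.0148, h₀ = 1.5856 rad.
Bracket: h₀ sin ϕ sin δ + cos ϕ cos δ sin h₀ = 1.5856×0.41469×0.03243 + 0.90996×0.99947×0.99989 = 0.021324 + 0.909378 = 0.930702.
Q̄ = (S_0/π) × [bracket] = (1674/π) × 0.930702 = 495.9 W/m².

Q̄ ≈ 496 W/m²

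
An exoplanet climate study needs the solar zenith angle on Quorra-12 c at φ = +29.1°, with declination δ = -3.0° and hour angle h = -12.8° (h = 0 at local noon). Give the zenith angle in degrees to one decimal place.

cos θ_z = sin φ sin δ + cos φ cos δ cos h = -0.025453 + 0.850891 = 0.825438.
θ_z = arccos(0.825438) = 34.4°.

θ_z = 34.4°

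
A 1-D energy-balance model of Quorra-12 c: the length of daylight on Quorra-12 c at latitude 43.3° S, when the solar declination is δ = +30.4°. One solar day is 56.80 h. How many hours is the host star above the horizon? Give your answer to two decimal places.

cos h₀ = −tan ϕ · tan δ = −tan(-43.3°) × tan(+30.400°) = 0.5529, so h₀ = 0.9850 rad = 56.44°.
Daylight = 2h₀/(2π) × 56.80 h = (0.9850/π) × 56.80 = 17.81 h.

17.81 h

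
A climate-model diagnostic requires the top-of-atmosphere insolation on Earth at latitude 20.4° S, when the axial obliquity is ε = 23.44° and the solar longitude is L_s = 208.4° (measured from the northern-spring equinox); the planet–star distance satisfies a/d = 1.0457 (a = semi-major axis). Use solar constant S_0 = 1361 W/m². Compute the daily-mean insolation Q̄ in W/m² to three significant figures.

Q̄ ≈ 486 W/m²

Solar declination: sin δ = sin ε · sin L_s = sin 23.44° × sin 208.4° = -0.18920, so δ = -10.906°.
cos h₀ = −tan(-20.4°) tan(-10.906°) = -0.0717, h₀ = 1.6425 rad.
Bracket: h₀ sin ϕ sin δ + cos ϕ cos δ sin h₀ = 1.6425×-0.34857×-0.18920 + 0.93728×0.98194×0.99743 = 0.108322 + 0.917987 = 1.026309.
Inverse-square distance factor (a/d)² = 1.0457² = 1.093488.
Q̄ = (S_0/π) × 1.093488 × [bracket] = (1361/π) × 1.093488 × 1.026309 = 486.2 W/m².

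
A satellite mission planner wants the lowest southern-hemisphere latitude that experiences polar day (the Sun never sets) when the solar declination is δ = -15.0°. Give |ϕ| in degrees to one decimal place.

Polar day requires cos h₀ = −tan ϕ tan δ ≤ −1, i.e. tan ϕ tan δ ≥ 1.
The boundary is |tan ϕ| · |tan δ| = 1, so |ϕ| = 90° − |δ| = 90° − 15.0° = 75.0° in the southern hemisphere.

|ϕ| = 75.0°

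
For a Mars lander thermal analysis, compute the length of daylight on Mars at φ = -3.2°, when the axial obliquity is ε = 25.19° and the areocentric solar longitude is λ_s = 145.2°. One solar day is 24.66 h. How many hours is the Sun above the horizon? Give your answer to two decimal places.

sin δ = sin 25.19° × sin 145.2° = 0.24291, so δ = +14.058°.
cos H₀ = −tan φ · tan δ = −tan(-3.2°) × tan(+14.058°) = 0.0140, so H₀ = 1.5568 rad = 89.20°.
Daylight = 2H₀/(2π) × 24.66 h = (1.5568/π) × 24.66 = 12.22 h.

12.22 h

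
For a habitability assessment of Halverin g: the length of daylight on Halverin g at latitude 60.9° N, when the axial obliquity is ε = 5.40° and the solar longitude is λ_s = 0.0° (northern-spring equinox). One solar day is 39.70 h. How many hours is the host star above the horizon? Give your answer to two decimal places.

Solar declination: sin δ = sin ε · sin λ_s = sin 5.40° × sin 0.0° = 0.00000, so δ = +0.000°.
cos H₀ = −tan φ · tan δ = −tan(+60.9°) × tan(+0.000°) = -0.0000, so H₀ = 1.5708 rad = 90.00°.
Daylight = 2H₀/(2π) × 39.70 h = (1.5708/π) × 39.70 = 19.85 h.

19.85 h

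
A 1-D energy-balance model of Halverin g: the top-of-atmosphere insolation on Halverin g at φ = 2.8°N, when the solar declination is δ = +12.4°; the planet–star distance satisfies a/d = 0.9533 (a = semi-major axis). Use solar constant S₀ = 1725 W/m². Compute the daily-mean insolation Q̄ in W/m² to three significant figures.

Q̄ ≈ 495 W/m²

cos H₀ = −tan(+2.8°) tan(+12.400°) = -0.0108, H₀ = 1.5815 rad.
Bracket: H₀ sin φ sin δ + cos φ cos δ sin H₀ = 1.5815×0.04885×0.21474 + 0.99881×0.97667×0.99994 = 0.016590 + 0.975449 = 0.992039.
Inverse-square distance factor (a/d)² = 0.9533² = 0.908781.
Q̄ = (S₀/π) × 0.908781 × [bracket] = (1725/π) × 0.908781 × 0.992039 = 495.0 W/m².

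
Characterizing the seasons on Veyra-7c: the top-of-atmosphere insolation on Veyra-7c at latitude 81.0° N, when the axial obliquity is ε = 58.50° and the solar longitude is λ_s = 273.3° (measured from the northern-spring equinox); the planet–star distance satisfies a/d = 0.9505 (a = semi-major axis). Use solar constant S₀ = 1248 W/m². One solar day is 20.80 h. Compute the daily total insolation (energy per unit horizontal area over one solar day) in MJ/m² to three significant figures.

0.00 MJ/m²

Solar declination: sin δ = sin ε · sin λ_s = sin 58.50° × sin 273.3° = -0.85123, so δ = -58.345°.
cos H₀ = −tan(+81.0°) tan(-58.345°) = 10.2409 ≥ 1 ⇒ polar night, H₀ = 0 and Q̄ = 0.
Inverse-square distance factor (a/d)² = 0.9505² = 0.903450.
Daily total = Q̄ × 20.80 h × 3600 s/h = 0.00 MJ/m².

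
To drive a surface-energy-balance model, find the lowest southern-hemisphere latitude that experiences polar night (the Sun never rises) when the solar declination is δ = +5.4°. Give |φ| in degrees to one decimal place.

Polar night requires cos H₀ = −tan φ tan δ ≥ 1, i.e. tan φ tan δ ≤ −1.
The boundary is |tan φ| · |tan δ| = 1, so |φ| = 90° − |δ| = 90° − 5.4° = 84.6° in the southern hemisphere.

|φ| = 84.6°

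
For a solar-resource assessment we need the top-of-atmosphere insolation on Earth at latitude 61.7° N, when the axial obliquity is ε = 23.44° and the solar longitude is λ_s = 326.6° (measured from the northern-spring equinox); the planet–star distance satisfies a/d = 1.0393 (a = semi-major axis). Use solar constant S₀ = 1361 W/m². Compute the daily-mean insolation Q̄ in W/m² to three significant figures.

Solar declination: sin δ = sin ε · sin λ_s = sin 23.44° × sin 326.6° = -0.21897, so δ = -12.649°.
cos H₀ = −tan(+61.7°) tan(-12.649°) = 0.4168, H₀ = 1.1409 rad.
Bracket: H₀ sin φ sin δ + cos φ cos δ sin H₀ = 1.1409×0.88048×-0.21897 + 0.47409×0.97573×0.90900 = -0.219964 + 0.420489 = 0.200525.
Inverse-square distance factor (a/d)² = 1.0393² = 1.080144.
Q̄ = (S₀/π) × 1.080144 × [bracket] = (1361/π) × 1.080144 × 0.200525 = 93.83 W/m².

Q̄ ≈ 93.8 W/m²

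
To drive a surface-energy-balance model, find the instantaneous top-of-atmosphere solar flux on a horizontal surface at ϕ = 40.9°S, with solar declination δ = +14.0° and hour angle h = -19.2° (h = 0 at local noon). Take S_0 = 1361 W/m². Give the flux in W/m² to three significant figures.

cos θ_z = sin ϕ sin δ + cos ϕ cos δ cos h = -0.158396 + 0.692607 = 0.534211.
Flux = S_0 · cos θ_z = 1361 × 0.534211 = 727.1 W/m².

727 W/m²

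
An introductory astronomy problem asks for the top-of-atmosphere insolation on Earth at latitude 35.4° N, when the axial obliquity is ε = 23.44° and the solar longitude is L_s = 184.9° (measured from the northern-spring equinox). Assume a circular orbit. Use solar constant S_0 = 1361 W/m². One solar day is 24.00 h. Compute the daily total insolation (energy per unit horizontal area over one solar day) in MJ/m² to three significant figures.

Solar declination: sin δ = sin ε · sin L_s = sin 23.44° × sin 184.9° = -0.03398, so δ = -1.947°.
cos h₀ = −tan(+35.4°) tan(-1.947°) = 0.0242, h₀ = 1.5466 rad.
Bracket: h₀ sin ϕ sin δ + cos ϕ cos δ sin h₀ = 1.5466×0.57928×-0.03398 + 0.81513×0.99942×0.99971 = -0.030443 + 0.814421 = 0.783978.
Q̄ = (S_0/π) × [bracket] = (1361/π) × 0.783978 = 339.63 W/m².
Daily total = Q̄ × 24.00 h × 3600 s/h = 339.63 × 24.00 × 3600 / 10⁶ = 29.34 MJ/m².

29.3 MJ/m²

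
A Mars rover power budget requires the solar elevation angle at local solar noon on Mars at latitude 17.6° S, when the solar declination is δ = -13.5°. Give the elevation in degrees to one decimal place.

At local noon the hour angle is zero, so the zenith angle equals |φ − δ| = |-17.6° − (-13.500°)| = 4.100°.
Elevation = 90° − 4.100° = 85.9°.

85.9°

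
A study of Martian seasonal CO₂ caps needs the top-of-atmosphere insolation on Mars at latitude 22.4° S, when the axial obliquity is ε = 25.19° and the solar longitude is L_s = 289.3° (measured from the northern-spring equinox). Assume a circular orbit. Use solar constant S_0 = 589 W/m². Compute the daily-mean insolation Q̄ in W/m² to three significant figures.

Solar declination: sin δ = sin ε · sin L_s = sin 25.19° × sin 289.3° = -0.40170, so δ = -23.685°.
cos h₀ = −tan(-22.4°) tan(-23.685°) = -0.1808, h₀ = 1.7526 rad.
Bracket: h₀ sin ϕ sin δ + cos ϕ cos δ sin h₀ = 1.7526×-0.38107×-0.40170 + 0.92455×0.91577×0.98352 = 0.268281 + 0.832722 = 1.101003.
Q̄ = (S_0/π) × [bracket] = (589/π) × 1.101003 = 206.4 W/m².

Q̄ ≈ 206 W/m²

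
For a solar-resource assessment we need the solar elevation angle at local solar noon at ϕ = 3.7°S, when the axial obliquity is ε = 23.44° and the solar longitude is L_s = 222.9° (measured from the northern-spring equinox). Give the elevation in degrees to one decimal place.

Solar declination: sin δ = sin ε · sin L_s = sin 23.44° × sin 222.9° = -0.27078, so δ = -15.711°.
At local noon the hour angle is zero, so the zenith angle equals |ϕ − δ| = |-3.7° − (-15.711°)| = 12.011°.
Elevation = 90° − 12.011° = 78.0°.

78.0°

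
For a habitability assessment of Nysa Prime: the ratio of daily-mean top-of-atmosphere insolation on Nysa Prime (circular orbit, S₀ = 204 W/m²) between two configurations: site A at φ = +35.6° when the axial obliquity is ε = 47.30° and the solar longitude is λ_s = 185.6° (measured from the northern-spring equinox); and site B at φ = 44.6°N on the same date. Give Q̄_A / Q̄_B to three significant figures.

— Configuration A (φ=+35.6°):
Solar declination: sin δ = sin ε · sin λ_s = sin 47.30° × sin 185.6° = -0.07172, so δ = -4.113°.
cos H₀ = −tan(+35.6°) tan(-4.113°) = 0.0515, H₀ = 1.5193 rad.
Bracket: H₀ sin φ sin δ + cos φ cos δ sin H₀ = 1.5193×0.58212×-0.07172 + 0.81310×0.99743×0.99867 = -0.063430 + 0.809932 = 0.746502.
Q̄ = (S₀/π) × [bracket] = (204/π) × 0.746502 = 48.474 W/m².
— Configuration B (φ=+44.6°):
cos H₀ = −tan(+44.6°) tan(-4.113°) = 0.0709, H₀ = 1.4998 rad.
Bracket: H₀ sin φ sin δ + cos φ cos δ sin H₀ = 1.4998×0.70215×-0.07172 + 0.71203×0.99743×0.99748 = -0.075527 + 0.708410 = 0.632883.
Q̄ = (S₀/π) × [bracket] = (204/π) × 0.632883 = 41.096 W/m².
Ratio Q̄_A / Q̄_B = 48.474 / 41.096 = 1.180.

Q̄_A / Q̄_B ≈ 1.18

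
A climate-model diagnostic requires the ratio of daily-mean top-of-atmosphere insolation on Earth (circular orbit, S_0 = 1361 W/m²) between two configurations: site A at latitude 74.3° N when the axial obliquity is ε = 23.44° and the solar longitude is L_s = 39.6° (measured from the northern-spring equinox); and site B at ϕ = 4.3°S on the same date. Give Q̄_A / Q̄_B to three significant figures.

Q̄_A / Q̄_B ≈ 0.825

— Configuration A (ϕ=+74.3°):
Solar declination: sin δ = sin ε · sin L_s = sin 23.44° × sin 39.6° = 0.25356, so δ = +14.688°.
cos h₀ = −tan(+74.3°) tan(+14.688°) = -0.9325, h₀ = 2.7722 rad.
Bracket: h₀ sin ϕ sin δ + cos ϕ cos δ sin h₀ = 2.7722×0.96269×0.25356 + 0.27060×0.96732×0.36106 = 0.676693 + 0.094510 = 0.771203.
Q̄ = (S_0/π) × [bracket] = (1361/π) × 0.771203 = 334.10 W/m².
— Configuration B (ϕ=-4.3°):
cos h₀ = −tan(-4.3°) tan(+14.688°) = 0.0197, h₀ = 1.5511 rad.
Bracket: h₀ sin ϕ sin δ + cos ϕ cos δ sin h₀ = 1.5511×-0.07498×0.25356 + 0.99719×0.96732×0.99981 = -0.029489 + 0.964419 = 0.934930.
Q̄ = (S_0/π) × [bracket] = (1361/π) × 0.934930 = 405.03 W/m².
Ratio Q̄_A / Q̄_B = 334.10 / 405.03 = 0.8249.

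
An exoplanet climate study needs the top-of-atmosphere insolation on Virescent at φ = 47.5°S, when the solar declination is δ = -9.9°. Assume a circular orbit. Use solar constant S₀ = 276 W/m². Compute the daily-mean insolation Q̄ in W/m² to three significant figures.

cos H₀ = −tan(-47.5°) tan(-9.900°) = -0.1905, H₀ = 1.7624 rad.
Bracket: H₀ sin φ sin δ + cos φ cos δ sin H₀ = 1.7624×-0.73728×-0.17193 + 0.67559×0.98511×0.98169 = 0.223403 + 0.653345 = 0.876748.
Q̄ = (S₀/π) × [bracket] = (276/π) × 0.876748 = 77.03 W/m².

Q̄ ≈ 77.0 W/m²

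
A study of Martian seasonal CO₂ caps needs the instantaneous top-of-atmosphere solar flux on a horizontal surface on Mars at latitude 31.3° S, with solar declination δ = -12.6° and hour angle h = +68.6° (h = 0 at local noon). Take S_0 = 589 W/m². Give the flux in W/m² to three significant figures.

246 W/m²

cos θ_z = sin ϕ sin δ + cos ϕ cos δ cos h = 0.113330 + 0.304264 = 0.417594.
Flux = S_0 · cos θ_z = 589 × 0.417594 = 246.0 W/m².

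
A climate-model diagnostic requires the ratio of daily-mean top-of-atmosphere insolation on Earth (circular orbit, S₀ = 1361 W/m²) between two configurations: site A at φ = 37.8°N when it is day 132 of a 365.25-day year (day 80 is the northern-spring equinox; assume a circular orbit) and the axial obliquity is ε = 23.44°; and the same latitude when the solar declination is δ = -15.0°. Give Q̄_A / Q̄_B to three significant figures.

Q̄_A / Q̄_B ≈ 2.02

— Configuration A (φ=+37.8°):
Solar longitude: λ_s = 360° × (132 − 80)/365.25 = 51.253°.
sin δ = sin 23.44° × sin 51.253° = 0.31024, so δ = +18.074°.
cos H₀ = −tan(+37.8°) tan(+18.074°) = -0.2531, H₀ = 1.8267 rad.
Bracket: H₀ sin φ sin δ + cos φ cos δ sin H₀ = 1.8267×0.61291×0.31024 + 0.79016×0.95066×0.96743 = 0.347346 + 0.726708 = 1.074054.
Q̄ = (S₀/π) × [bracket] = (1361/π) × 1.074054 = 465.30 W/m².
— Configuration B (φ=+37.8°):
cos H₀ = −tan(+37.8°) tan(-15.000°) = 0.2078, H₀ = 1.3614 rad.
Bracket: H₀ sin φ sin δ + cos φ cos δ sin H₀ = 1.3614×0.61291×-0.25882 + 0.79016×0.96593×0.97816 = -0.215963 + 0.746570 = 0.530607.
Q̄ = (S₀/π) × [bracket] = (1361/π) × 0.530607 = 229.87 W/m².
Ratio Q̄_A / Q̄_B = 465.30 / 229.87 = 2.024.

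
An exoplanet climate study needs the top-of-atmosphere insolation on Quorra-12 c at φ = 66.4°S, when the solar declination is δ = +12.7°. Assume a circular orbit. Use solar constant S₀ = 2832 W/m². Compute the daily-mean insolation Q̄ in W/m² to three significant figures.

cos H₀ = −tan(-66.4°) tan(+12.700°) = 0.5158, H₀ = 1.0288 rad.
Bracket: H₀ sin φ sin δ + cos φ cos δ sin H₀ = 1.0288×-0.91636×0.21985 + 0.40035×0.97553×0.85669 = -0.207264 + 0.334583 = 0.127319.
Q̄ = (S₀/π) × [bracket] = (2832/π) × 0.127319 = 114.8 W/m².

Q̄ ≈ 115 W/m²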